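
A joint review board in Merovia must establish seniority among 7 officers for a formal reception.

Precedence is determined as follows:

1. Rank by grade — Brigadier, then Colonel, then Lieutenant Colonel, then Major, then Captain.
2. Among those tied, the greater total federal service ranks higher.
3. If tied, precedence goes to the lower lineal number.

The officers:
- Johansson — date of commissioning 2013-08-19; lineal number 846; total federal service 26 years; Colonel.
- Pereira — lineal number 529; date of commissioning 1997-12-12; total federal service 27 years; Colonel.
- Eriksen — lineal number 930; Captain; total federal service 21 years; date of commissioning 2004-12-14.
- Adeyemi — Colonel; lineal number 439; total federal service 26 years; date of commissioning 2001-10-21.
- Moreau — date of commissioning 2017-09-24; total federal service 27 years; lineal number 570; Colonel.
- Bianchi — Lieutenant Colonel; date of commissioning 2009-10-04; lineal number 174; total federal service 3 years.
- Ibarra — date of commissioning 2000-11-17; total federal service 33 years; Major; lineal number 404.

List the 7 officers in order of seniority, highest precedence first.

By grade: Pereira, Moreau, Adeyemi and Johansson (Colonel); then Bianchi (Lieutenant Colonel); then Ibarra (Major); then Eriksen (Captain).
Among Pereira, Moreau, Adeyemi and Johansson, by total federal service (higher first): Pereira and Moreau (27 years) before Adeyemi and Johansson (26 years).
Among Pereira and Moreau, by lineal number (lower first): Pereira (529) before Moreau (570).
Among Adeyemi and Johansson, by lineal number (lower first): Adeyemi (439) before Johansson (846).
Full order: Pereira, Moreau, Adeyemi, Johansson, Bianchi, Ibarra, Eriksen.

Pereira, Moreau, Adeyemi, Johansson, Bianchi, Ibarra, Eriksen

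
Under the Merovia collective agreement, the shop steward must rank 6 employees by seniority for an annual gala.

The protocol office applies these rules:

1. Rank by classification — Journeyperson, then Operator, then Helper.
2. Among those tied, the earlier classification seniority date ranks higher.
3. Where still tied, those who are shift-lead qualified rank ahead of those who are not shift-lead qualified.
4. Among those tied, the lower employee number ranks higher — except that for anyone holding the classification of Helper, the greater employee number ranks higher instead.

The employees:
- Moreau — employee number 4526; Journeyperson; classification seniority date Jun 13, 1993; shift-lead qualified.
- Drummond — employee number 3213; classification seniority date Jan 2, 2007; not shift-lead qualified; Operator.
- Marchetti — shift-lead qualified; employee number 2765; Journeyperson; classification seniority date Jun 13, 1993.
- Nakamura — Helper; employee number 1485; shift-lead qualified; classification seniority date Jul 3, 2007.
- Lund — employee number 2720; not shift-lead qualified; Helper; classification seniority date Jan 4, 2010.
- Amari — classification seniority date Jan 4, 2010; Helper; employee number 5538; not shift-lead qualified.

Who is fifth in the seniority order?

Amari

By classification: Marchetti and Moreau (Journeyperson); then Drummond (Operator); then Nakamura, Amari and Lund (Helper).
Marchetti and Moreau both have classification seniority date Jun 13, 1993, so the next rule applies.
Marchetti and Moreau are each shift-lead qualified, so the next rule applies.
Among Marchetti and Moreau, by employee number (lower first): Marchetti (2765) before Moreau (4526).
Among Nakamura, Amari and Lund, by classification seniority date (earlier first): Nakamura (Jul 3, 2007) before Amari and Lund (Jan 4, 2010).
Amari and Lund are each not shift-lead qualified, so the next rule applies.
Among Amari and Lund, by employee number (higher first) (reversed rule for this group): Amari (5538) before Lund (2720).
Order: Marchetti, Moreau, Drummond, Nakamura, Amari, Lund.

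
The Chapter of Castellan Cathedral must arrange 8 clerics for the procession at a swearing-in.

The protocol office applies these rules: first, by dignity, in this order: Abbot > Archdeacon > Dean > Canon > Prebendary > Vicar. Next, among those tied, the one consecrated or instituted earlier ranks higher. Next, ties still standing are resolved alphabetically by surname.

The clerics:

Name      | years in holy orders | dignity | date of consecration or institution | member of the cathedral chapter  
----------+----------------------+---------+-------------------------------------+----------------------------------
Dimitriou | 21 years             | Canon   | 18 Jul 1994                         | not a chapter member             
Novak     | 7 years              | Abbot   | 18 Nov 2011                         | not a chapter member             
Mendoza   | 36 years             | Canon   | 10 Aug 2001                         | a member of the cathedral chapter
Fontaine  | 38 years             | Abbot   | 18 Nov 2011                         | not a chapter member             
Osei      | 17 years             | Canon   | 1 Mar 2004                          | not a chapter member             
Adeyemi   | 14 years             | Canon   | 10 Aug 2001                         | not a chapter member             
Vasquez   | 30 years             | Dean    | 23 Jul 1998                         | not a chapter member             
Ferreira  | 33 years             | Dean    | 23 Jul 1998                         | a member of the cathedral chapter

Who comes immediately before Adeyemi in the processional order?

Dimitriou

By dignity: Fontaine and Novak (Abbot); then Ferreira and Vasquez (Dean); then Dimitriou, Adeyemi, Mendoza and Osei (Canon).
Fontaine and Novak both have date of consecration or institution 18 Nov 2011, so the next rule applies.
Among Fontaine and Novak, alphabetically by surname: Fontaine before Novak.
Ferreira and Vasquez both have date of consecration or institution 23 Jul 1998, so the next rule applies.
Among Ferreira and Vasquez, alphabetically by surname: Ferreira before Vasquez.
Among Dimitriou, Adeyemi, Mendoza and Osei, by date of consecration or institution (earlier first): Dimitriou (18 Jul 1994) before Adeyemi and Mendoza (10 Aug 2001) before Osei (1 Mar 2004).
Among Adeyemi and Mendoza, alphabetically by surname: Adeyemi before Mendoza.
Order: Fontaine, Novak, Ferreira, Vasquez, Dimitriou, Adeyemi, Mendoza, Osei.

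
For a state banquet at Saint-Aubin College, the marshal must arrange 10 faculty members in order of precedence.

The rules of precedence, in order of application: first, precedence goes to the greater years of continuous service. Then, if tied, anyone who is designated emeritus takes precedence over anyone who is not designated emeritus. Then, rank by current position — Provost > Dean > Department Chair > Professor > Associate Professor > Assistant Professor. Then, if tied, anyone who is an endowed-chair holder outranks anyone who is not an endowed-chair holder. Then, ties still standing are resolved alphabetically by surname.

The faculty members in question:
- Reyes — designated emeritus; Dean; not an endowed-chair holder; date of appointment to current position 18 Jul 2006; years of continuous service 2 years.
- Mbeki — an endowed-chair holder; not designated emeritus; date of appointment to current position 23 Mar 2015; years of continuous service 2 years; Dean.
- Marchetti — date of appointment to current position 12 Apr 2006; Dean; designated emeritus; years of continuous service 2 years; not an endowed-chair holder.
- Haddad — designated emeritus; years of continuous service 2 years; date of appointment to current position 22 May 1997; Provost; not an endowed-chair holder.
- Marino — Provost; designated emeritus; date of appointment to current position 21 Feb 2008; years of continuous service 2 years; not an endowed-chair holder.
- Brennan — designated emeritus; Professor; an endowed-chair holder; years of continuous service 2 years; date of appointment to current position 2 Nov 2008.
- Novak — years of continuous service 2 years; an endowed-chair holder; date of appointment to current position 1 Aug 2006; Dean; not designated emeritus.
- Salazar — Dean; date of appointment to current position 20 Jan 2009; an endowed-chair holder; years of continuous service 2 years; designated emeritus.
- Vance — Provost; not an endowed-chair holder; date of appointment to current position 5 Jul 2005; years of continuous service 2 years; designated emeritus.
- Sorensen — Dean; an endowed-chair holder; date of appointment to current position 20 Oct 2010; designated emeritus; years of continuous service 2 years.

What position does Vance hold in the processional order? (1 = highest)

3

By years of continuous service (higher first): Haddad, Marino, Vance, Salazar, Sorensen, Marchetti, Reyes, Brennan, Mbeki and Novak (each 2 years).
Among Haddad, Marino, Vance, Salazar, Sorensen, Marchetti, Reyes, Brennan, Mbeki and Novak, designated emeritus before not designated emeritus: Haddad, Marino, Vance, Salazar, Sorensen, Marchetti, Reyes and Brennan (designated emeritus) before Mbeki and Novak (not designated emeritus).
Among Haddad, Marino, Vance, Salazar, Sorensen, Marchetti, Reyes and Brennan, by current position: Haddad, Marino and Vance (Provost) before Salazar, Sorensen, Marchetti and Reyes (Dean) before Brennan (Professor).
Haddad, Marino and Vance are each not an endowed-chair holder, so the next rule applies.
Among Haddad, Marino and Vance, alphabetically by surname: Haddad before Marino before Vance.
Among Salazar, Sorensen, Marchetti and Reyes, an endowed-chair holder before not an endowed-chair holder: Salazar and Sorensen (an endowed-chair holder) before Marchetti and Reyes (not an endowed-chair holder).
Among Salazar and Sorensen, alphabetically by surname: Salazar before Sorensen.
Among Marchetti and Reyes, alphabetically by surname: Marchetti before Reyes.
Mbeki and Novak are each Dean, so the next rule applies.
Mbeki and Novak are each an endowed-chair holder, so the next rule applies.
Among Mbeki and Novak, alphabetically by surname: Mbeki before Novak.
Order: Haddad, Marino, Vance, Salazar, Sorensen, Marchetti, Reyes, Brennan, Mbeki, Novak. So position 3.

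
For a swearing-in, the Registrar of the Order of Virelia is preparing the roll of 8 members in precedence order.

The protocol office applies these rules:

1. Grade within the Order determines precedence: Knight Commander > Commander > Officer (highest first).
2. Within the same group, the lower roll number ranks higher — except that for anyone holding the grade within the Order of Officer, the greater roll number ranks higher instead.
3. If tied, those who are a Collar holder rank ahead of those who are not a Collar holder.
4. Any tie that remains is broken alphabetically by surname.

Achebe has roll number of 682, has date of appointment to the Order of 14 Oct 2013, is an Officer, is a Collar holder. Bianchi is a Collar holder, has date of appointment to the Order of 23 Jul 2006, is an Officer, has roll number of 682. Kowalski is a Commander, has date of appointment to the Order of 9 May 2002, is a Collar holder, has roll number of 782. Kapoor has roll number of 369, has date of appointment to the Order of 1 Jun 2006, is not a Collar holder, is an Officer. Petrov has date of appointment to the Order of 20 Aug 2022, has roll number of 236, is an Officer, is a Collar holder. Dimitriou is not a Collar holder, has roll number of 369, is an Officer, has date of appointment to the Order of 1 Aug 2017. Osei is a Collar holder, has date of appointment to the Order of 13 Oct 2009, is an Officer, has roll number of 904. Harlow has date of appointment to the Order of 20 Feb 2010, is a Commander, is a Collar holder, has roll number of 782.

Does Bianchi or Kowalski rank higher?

Kowalski

By grade within the Order: Harlow and Kowalski (Commander); then Osei, Achebe, Bianchi, Dimitriou, Kapoor and Petrov (Officer).
Harlow and Kowalski both have roll number 782, so the next rule applies.
Harlow and Kowalski are each a Collar holder, so the next rule applies.
Among Harlow and Kowalski, alphabetically by surname: Harlow before Kowalski.
Among Osei, Achebe, Bianchi, Dimitriou, Kapoor and Petrov, by roll number (higher first) (reversed rule for this group): Osei (904) before Achebe and Bianchi (682) before Dimitriou and Kapoor (369) before Petrov (236).
Achebe and Bianchi are each a Collar holder, so the next rule applies.
Among Achebe and Bianchi, alphabetically by surname: Achebe before Bianchi.
Dimitriou and Kapoor are each not a Collar holder, so the next rule applies.
Among Dimitriou and Kapoor, alphabetically by surname: Dimitriou before Kapoor.
So Kowalski takes precedence.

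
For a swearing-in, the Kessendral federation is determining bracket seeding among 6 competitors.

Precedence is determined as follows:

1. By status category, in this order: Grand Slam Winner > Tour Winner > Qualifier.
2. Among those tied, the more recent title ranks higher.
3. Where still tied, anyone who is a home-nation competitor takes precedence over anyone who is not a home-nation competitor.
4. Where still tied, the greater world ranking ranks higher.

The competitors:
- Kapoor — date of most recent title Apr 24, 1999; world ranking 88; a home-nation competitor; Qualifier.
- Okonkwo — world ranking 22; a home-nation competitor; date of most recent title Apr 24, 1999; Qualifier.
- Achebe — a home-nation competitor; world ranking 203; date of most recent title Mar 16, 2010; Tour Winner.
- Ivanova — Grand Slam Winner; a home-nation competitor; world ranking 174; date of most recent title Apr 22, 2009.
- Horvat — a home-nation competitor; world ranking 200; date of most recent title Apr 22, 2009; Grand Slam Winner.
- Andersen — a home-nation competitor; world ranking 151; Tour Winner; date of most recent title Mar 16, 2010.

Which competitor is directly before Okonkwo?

By status category: Horvat and Ivanova (Grand Slam Winner); then Achebe and Andersen (Tour Winner); then Kapoor and Okonkwo (Qualifier).
Horvat and Ivanova both have date of most recent title Apr 22, 2009, so the next rule applies.
Horvat and Ivanova are each a home-nation competitor, so the next rule applies.
Among Horvat and Ivanova, by world ranking (higher first): Horvat (200) before Ivanova (174).
Achebe and Andersen both have date of most recent title Mar 16, 2010, so the next rule applies.
Achebe and Andersen are each a home-nation competitor, so the next rule applies.
Among Achebe and Andersen, by world ranking (higher first): Achebe (203) before Andersen (151).
Kapoor and Okonkwo both have date of most recent title Apr 24, 1999, so the next rule applies.
Kapoor and Okonkwo are each a home-nation competitor, so the next rule applies.
Among Kapoor and Okonkwo, by world ranking (higher first): Kapoor (88) before Okonkwo (22).
Order: Horvat, Ivanova, Achebe, Andersen, Kapoor, Okonkwo.

Kapoor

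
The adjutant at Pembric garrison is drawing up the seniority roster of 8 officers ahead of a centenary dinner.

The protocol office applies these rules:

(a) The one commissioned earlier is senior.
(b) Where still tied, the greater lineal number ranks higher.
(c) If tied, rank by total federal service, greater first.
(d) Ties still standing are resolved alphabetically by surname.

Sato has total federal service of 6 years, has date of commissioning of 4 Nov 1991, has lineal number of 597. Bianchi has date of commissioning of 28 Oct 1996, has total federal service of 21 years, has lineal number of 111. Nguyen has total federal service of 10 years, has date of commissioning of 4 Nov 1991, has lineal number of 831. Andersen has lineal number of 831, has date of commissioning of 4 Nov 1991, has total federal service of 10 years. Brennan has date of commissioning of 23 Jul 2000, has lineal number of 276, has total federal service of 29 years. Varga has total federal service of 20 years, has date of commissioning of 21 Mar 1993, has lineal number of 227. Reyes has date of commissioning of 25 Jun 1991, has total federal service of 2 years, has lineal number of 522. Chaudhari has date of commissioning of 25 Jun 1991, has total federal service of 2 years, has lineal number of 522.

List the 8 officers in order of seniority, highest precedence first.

By date of commissioning (earlier first): Chaudhari and Reyes (both 25 Jun 1991); then Andersen, Nguyen and Sato (each 4 Nov 1991); then Varga (21 Mar 1993); then Bianchi (28 Oct 1996); then Brennan (23 Jul 2000).
Chaudhari and Reyes both have lineal number 522, so the next rule applies.
Chaudhari and Reyes both have total federal service 2 years, so the next rule applies.
Among Chaudhari and Reyes, alphabetically by surname: Chaudhari before Reyes.
Among Andersen, Nguyen and Sato, by lineal number (higher first): Andersen and Nguyen (831) before Sato (597).
Andersen and Nguyen both have total federal service 10 years, so the next rule applies.
Among Andersen and Nguyen, alphabetically by surname: Andersen before Nguyen.
Full order: Chaudhari, Reyes, Andersen, Nguyen, Sato, Varga, Bianchi, Brennan.

Chaudhari, Reyes, Andersen, Nguyen, Sato, Varga, Bianchi, Brennan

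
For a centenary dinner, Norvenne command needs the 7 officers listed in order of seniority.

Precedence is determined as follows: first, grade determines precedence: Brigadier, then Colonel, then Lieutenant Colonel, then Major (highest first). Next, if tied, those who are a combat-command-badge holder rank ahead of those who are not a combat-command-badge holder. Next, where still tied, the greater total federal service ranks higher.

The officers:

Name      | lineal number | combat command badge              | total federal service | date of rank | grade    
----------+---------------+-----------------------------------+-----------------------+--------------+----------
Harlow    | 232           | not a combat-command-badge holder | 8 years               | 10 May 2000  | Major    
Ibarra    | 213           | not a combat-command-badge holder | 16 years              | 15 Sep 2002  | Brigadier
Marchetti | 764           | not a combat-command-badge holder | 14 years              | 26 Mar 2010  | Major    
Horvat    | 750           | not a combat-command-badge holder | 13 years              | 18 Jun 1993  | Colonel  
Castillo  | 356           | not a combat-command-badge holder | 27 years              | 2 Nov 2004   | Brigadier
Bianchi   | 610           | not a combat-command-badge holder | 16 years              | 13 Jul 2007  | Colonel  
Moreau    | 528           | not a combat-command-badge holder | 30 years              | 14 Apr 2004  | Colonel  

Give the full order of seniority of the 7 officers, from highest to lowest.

By grade: Castillo and Ibarra (Brigadier); then Moreau, Bianchi and Horvat (Colonel); then Marchetti and Harlow (Major).
Castillo and Ibarra are each not a combat-command-badge holder, so the next rule applies.
Among Castillo and Ibarra, by total federal service (higher first): Castillo (27 years) before Ibarra (16 years).
Moreau, Bianchi and Horvat are each not a combat-command-badge holder, so the next rule applies.
Among Moreau, Bianchi and Horvat, by total federal service (higher first): Moreau (30 years) before Bianchi (16 years) before Horvat (13 years).
Marchetti and Harlow are each not a combat-command-badge holder, so the next rule applies.
Among Marchetti and Harlow, by total federal service (higher first): Marchetti (14 years) before Harlow (8 years).
Full order: Castillo, Ibarra, Moreau, Bianchi, Horvat, Marchetti, Harlow.

Castillo, Ibarra, Moreau, Bianchi, Horvat, Marchetti, Harlow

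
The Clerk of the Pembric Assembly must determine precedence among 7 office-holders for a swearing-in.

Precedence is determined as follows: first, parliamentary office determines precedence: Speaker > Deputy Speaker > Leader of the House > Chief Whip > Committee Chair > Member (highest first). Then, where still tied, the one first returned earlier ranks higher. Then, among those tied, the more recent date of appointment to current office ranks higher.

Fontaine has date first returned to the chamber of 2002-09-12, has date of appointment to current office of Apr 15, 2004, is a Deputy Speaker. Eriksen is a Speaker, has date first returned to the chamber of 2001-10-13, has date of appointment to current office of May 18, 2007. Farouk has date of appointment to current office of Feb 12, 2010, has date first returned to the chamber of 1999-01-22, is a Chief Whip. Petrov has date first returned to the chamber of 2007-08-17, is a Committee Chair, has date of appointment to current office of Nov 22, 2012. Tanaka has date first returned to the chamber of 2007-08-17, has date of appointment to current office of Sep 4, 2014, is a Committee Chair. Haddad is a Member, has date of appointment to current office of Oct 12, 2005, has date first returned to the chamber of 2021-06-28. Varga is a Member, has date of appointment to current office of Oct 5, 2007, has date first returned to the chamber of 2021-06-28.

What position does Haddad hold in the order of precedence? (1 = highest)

7

By parliamentary office: Eriksen (Speaker); then Fontaine (Deputy Speaker); then Farouk (Chief Whip); then Tanaka and Petrov (Committee Chair); then Varga and Haddad (Member).
Tanaka and Petrov both have date first returned to the chamber 2007-08-17, so the next rule applies.
Among Tanaka and Petrov, by date of appointment to current office (later first): Tanaka (Sep 4, 2014) before Petrov (Nov 22, 2012).
Varga and Haddad both have date first returned to the chamber 2021-06-28, so the next rule applies.
Among Varga and Haddad, by date of appointment to current office (later first): Varga (Oct 5, 2007) before Haddad (Oct 12, 2005).
Order: Eriksen, Fontaine, Farouk, Tanaka, Petrov, Varga, Haddad. So position 7.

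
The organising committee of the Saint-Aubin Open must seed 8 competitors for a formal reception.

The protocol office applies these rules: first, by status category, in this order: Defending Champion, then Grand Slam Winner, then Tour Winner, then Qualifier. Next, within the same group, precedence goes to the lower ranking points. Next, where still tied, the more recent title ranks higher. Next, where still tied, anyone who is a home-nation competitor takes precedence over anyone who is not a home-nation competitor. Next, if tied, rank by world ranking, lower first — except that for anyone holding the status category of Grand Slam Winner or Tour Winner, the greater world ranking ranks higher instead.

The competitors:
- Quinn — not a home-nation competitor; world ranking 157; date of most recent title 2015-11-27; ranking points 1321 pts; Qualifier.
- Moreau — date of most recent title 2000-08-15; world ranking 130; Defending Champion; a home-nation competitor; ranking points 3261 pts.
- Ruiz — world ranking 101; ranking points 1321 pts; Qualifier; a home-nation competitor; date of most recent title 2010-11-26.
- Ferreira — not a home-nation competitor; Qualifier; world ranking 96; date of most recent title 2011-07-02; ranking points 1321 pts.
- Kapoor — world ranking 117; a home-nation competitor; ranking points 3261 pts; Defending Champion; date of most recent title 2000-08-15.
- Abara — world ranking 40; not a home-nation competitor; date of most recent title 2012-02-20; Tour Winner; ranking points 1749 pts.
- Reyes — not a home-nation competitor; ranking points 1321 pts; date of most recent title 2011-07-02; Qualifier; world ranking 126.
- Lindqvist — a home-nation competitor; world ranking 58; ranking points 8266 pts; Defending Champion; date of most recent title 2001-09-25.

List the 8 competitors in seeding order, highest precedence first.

By status category: Kapoor, Moreau and Lindqvist (Defending Champion); then Abara (Tour Winner); then Quinn, Ferreira, Reyes and Ruiz (Qualifier).
Among Kapoor, Moreau and Lindqvist, by ranking points (lower first): Kapoor and Moreau (3261 pts) before Lindqvist (8266 pts).
Kapoor and Moreau both have date of most recent title 2000-08-15, so the next rule applies.
Kapoor and Moreau are each a home-nation competitor, so the next rule applies.
Among Kapoor and Moreau, by world ranking (lower first): Kapoor (117) before Moreau (130).
Quinn, Ferreira, Reyes and Ruiz all have ranking points 1321 pts, so the next rule applies.
Among Quinn, Ferreira, Reyes and Ruiz, by date of most recent title (later first): Quinn (2015-11-27) before Ferreira and Reyes (2011-07-02) before Ruiz (2010-11-26).
Ferreira and Reyes are each not a home-nation competitor, so the next rule applies.
Among Ferreira and Reyes, by world ranking (lower first): Ferreira (96) before Reyes (126).
Full order: Kapoor, Moreau, Lindqvist, Abara, Quinn, Ferreira, Reyes, Ruiz.

Kapoor, Moreau, Lindqvist, Abara, Quinn, Ferreira, Reyes, Ruiz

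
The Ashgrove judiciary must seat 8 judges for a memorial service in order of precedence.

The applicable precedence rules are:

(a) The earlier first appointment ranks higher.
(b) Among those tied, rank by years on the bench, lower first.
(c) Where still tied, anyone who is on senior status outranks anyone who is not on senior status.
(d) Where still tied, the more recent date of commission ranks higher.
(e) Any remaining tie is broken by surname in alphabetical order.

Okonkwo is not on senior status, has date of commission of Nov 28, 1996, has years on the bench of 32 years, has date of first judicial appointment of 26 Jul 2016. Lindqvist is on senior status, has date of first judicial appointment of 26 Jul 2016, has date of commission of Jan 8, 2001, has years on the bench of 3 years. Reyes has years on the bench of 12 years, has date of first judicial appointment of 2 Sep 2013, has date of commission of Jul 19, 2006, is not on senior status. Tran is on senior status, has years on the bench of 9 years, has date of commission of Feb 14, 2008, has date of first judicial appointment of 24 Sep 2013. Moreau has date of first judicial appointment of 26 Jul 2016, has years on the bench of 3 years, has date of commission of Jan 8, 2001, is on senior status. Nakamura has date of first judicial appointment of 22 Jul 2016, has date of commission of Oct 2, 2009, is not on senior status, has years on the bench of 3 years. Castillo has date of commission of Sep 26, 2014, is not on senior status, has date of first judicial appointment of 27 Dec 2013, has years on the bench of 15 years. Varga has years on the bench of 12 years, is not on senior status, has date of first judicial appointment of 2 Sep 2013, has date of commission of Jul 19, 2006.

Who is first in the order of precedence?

By date of first judicial appointment (earlier first): Reyes and Varga (both 2 Sep 2013); then Tran (24 Sep 2013); then Castillo (27 Dec 2013); then Nakamura (22 Jul 2016); then Lindqvist, Moreau and Okonkwo (each 26 Jul 2016).
Reyes and Varga both have years on the bench 12 years, so the next rule applies.
Reyes and Varga are each not on senior status, so the next rule applies.
Reyes and Varga both have date of commission Jul 19, 2006, so the next rule applies.
Among Reyes and Varga, alphabetically by surname: Reyes before Varga.
Among Lindqvist, Moreau and Okonkwo, by years on the bench (lower first): Lindqvist and Moreau (3 years) before Okonkwo (32 years).
Lindqvist and Moreau are each on senior status, so the next rule applies.
Lindqvist and Moreau both have date of commission Jan 8, 2001, so the next rule applies.
Among Lindqvist and Moreau, alphabetically by surname: Lindqvist before Moreau.
Order: Reyes, Varga, Tran, Castillo, Nakamura, Lindqvist, Moreau, Okonkwo.

Reyes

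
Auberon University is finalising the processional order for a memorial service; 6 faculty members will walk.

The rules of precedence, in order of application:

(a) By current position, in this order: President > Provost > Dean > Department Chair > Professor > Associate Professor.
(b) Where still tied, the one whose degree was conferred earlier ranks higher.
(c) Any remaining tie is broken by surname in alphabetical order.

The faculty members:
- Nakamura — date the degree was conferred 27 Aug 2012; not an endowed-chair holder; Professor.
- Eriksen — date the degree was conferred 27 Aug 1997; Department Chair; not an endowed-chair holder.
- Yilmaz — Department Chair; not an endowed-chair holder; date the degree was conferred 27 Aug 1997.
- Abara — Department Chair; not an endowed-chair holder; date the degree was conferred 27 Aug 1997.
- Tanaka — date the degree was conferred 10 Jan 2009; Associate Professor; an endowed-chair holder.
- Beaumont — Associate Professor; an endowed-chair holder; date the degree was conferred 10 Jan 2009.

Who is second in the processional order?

By current position: Abara, Eriksen and Yilmaz (Department Chair); then Nakamura (Professor); then Beaumont and Tanaka (Associate Professor).
Abara, Eriksen and Yilmaz all have date the degree was conferred 27 Aug 1997, so the next rule applies.
Among Abara, Eriksen and Yilmaz, alphabetically by surname: Abara before Eriksen before Yilmaz.
Beaumont and Tanaka both have date the degree was conferred 10 Jan 2009, so the next rule applies.
Among Beaumont and Tanaka, alphabetically by surname: Beaumont before Tanaka.
Order: Abara, Eriksen, Yilmaz, Nakamura, Beaumont, Tanaka.

Eriksen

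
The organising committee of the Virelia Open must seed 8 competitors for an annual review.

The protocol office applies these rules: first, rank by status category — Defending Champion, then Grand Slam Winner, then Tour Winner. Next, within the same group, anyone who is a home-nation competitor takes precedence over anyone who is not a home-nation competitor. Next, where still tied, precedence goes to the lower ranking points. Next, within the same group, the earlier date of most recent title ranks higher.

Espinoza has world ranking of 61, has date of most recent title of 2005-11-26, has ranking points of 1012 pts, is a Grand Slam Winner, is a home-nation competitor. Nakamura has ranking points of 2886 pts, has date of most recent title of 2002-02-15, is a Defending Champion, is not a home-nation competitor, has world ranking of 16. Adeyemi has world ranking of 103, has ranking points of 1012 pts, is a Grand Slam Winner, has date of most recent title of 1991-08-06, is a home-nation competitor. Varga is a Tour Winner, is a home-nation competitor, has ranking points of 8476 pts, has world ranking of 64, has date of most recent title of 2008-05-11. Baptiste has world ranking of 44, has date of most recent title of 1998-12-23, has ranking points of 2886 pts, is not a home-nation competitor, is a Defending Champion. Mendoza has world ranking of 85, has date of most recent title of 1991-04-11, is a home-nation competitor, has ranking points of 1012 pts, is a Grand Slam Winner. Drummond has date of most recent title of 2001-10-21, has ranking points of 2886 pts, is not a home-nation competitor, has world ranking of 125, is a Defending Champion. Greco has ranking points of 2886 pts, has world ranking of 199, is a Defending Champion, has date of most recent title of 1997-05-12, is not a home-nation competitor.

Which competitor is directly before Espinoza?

By status category: Greco, Baptiste, Drummond and Nakamura (Defending Champion); then Mendoza, Adeyemi and Espinoza (Grand Slam Winner); then Varga (Tour Winner).
Greco, Baptiste, Drummond and Nakamura are each not a home-nation competitor, so the next rule applies.
Greco, Baptiste, Drummond and Nakamura all have ranking points 2886 pts, so the next rule applies.
Among Greco, Baptiste, Drummond and Nakamura, by date of most recent title (earlier first): Greco (1997-05-12) before Baptiste (1998-12-23) before Drummond (2001-10-21) before Nakamura (2002-02-15).
Mendoza, Adeyemi and Espinoza are each a home-nation competitor, so the next rule applies.
Mendoza, Adeyemi and Espinoza all have ranking points 1012 pts, so the next rule applies.
Among Mendoza, Adeyemi and Espinoza, by date of most recent title (earlier first): Mendoza (1991-04-11) before Adeyemi (1991-08-06) before Espinoza (2005-11-26).
Order: Greco, Baptiste, Drummond, Nakamura, Mendoza, Adeyemi, Espinoza, Varga.

Adeyemi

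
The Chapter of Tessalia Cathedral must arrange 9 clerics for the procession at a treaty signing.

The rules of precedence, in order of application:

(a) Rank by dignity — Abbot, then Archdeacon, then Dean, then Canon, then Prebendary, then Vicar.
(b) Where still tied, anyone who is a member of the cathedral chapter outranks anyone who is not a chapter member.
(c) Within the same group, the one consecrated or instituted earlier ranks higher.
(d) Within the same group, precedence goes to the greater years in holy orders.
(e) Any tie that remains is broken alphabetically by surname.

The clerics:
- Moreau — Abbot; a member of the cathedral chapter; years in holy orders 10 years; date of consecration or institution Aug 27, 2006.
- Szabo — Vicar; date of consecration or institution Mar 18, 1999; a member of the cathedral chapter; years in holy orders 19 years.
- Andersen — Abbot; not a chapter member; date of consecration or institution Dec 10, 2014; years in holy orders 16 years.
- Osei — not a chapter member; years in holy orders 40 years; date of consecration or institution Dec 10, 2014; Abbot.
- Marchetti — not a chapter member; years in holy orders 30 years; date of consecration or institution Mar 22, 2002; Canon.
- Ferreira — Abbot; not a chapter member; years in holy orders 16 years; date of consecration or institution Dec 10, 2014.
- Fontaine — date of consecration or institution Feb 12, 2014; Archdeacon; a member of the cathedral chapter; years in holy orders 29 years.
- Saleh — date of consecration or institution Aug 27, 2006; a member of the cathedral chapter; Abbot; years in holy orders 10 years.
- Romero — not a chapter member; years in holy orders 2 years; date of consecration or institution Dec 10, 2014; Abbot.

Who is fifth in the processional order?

By dignity: Moreau, Saleh, Osei, Andersen, Ferreira and Romero (Abbot); then Fontaine (Archdeacon); then Marchetti (Canon); then Szabo (Vicar).
Among Moreau, Saleh, Osei, Andersen, Ferreira and Romero, a member of the cathedral chapter before not a chapter member: Moreau and Saleh (a member of the cathedral chapter) before Osei, Andersen, Ferreira and Romero (not a chapter member).
Moreau and Saleh both have date of consecration or institution Aug 27, 2006, so the next rule applies.
Moreau and Saleh both have years in holy orders 10 years, so the next rule applies.
Among Moreau and Saleh, alphabetically by surname: Moreau before Saleh.
Osei, Andersen, Ferreira and Romero all have date of consecration or institution Dec 10, 2014, so the next rule applies.
Among Osei, Andersen, Ferreira and Romero, by years in holy orders (higher first): Osei (40 years) before Andersen and Ferreira (16 years) before Romero (2 years).
Among Andersen and Ferreira, alphabetically by surname: Andersen before Ferreira.
Order: Moreau, Saleh, Osei, Andersen, Ferreira, Romero, Fontaine, Marchetti, Szabo.

Ferreira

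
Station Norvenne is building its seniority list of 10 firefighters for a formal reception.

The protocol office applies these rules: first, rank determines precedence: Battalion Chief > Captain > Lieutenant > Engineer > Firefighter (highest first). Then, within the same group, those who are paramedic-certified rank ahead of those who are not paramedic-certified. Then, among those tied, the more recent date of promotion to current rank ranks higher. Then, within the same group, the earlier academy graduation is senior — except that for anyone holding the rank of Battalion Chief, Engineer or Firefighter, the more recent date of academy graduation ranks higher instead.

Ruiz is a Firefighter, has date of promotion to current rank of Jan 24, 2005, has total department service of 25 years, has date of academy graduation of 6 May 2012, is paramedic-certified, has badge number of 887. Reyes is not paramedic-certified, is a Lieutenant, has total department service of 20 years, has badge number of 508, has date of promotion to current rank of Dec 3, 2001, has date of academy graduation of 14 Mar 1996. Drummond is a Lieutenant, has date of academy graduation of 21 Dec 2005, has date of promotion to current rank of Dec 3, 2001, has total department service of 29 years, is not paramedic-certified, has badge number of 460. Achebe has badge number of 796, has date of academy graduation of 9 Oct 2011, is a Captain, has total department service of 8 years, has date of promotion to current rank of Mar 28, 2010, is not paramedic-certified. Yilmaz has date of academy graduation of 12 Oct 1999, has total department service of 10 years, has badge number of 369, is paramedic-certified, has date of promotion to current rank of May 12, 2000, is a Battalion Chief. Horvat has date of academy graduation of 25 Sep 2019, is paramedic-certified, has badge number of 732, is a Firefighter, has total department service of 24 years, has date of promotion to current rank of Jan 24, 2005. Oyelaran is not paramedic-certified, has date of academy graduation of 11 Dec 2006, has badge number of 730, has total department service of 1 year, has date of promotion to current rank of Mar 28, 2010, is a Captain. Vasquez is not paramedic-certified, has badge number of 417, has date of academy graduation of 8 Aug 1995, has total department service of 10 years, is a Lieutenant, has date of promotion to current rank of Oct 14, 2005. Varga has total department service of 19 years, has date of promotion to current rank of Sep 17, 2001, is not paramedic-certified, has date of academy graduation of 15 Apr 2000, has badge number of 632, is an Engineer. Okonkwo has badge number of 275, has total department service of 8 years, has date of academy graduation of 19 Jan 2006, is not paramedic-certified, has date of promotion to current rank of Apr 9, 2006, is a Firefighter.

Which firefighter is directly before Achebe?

Oyelaran

By rank: Yilmaz (Battalion Chief); then Oyelaran and Achebe (Captain); then Vasquez, Reyes and Drummond (Lieutenant); then Varga (Engineer); then Horvat, Ruiz and Okonkwo (Firefighter).
Oyelaran and Achebe are each not paramedic-certified, so the next rule applies.
Oyelaran and Achebe both have date of promotion to current rank Mar 28, 2010, so the next rule applies.
Among Oyelaran and Achebe, by date of academy graduation (earlier first): Oyelaran (11 Dec 2006) before Achebe (9 Oct 2011).
Vasquez, Reyes and Drummond are each not paramedic-certified, so the next rule applies.
Among Vasquez, Reyes and Drummond, by date of promotion to current rank (later first): Vasquez (Oct 14, 2005) before Reyes and Drummond (Dec 3, 2001).
Among Reyes and Drummond, by date of academy graduation (earlier first): Reyes (14 Mar 1996) before Drummond (21 Dec 2005).
Among Horvat, Ruiz and Okonkwo, paramedic-certified before not paramedic-certified: Horvat and Ruiz (paramedic-certified) before Okonkwo (not paramedic-certified).
Horvat and Ruiz both have date of promotion to current rank Jan 24, 2005, so the next rule applies.
Among Horvat and Ruiz, by date of academy graduation (later first) (reversed rule for this group): Horvat (25 Sep 2019) before Ruiz (6 May 2012).
Order: Yilmaz, Oyelaran, Achebe, Vasquez, Reyes, Drummond, Varga, Horvat, Ruiz, Okonkwo.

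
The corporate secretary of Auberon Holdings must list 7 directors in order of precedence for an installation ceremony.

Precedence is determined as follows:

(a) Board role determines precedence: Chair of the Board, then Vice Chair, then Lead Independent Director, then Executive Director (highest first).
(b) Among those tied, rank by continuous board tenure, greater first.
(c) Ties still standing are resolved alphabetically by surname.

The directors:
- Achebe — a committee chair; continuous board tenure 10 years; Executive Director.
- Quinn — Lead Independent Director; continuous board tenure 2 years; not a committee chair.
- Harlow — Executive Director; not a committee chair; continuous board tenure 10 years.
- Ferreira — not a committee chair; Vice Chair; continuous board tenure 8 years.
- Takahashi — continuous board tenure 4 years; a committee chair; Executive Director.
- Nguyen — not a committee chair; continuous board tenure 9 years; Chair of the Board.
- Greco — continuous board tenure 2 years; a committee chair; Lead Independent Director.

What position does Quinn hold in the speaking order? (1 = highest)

By board role: Nguyen (Chair of the Board); then Ferreira (Vice Chair); then Greco and Quinn (Lead Independent Director); then Achebe, Harlow and Takahashi (Executive Director).
Greco and Quinn both have continuous board tenure 2 years, so the next rule applies.
Among Greco and Quinn, alphabetically by surname: Greco before Quinn.
Among Achebe, Harlow and Takahashi, by continuous board tenure (higher first): Achebe and Harlow (10 years) before Takahashi (4 years).
Among Achebe and Harlow, alphabetically by surname: Achebe before Harlow.
Order: Nguyen, Ferreira, Greco, Quinn, Achebe, Harlow, Takahashi. So position 4.

4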